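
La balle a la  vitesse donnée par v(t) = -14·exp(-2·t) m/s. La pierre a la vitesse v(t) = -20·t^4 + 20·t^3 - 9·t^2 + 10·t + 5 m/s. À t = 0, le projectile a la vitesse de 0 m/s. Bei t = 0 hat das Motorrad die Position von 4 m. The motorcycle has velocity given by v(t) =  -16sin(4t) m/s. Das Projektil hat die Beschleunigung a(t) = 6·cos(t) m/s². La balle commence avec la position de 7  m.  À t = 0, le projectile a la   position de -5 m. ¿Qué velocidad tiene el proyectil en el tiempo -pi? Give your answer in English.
We need to integrate our acceleration equation a(t) = 6·cos(t) 1 time. Finding the antiderivative of a(t) and using v(0) = 0: v(t) = 6·sin(t). Using v(t) = 6·sin(t) and substituting t = -pi, we find v = 0.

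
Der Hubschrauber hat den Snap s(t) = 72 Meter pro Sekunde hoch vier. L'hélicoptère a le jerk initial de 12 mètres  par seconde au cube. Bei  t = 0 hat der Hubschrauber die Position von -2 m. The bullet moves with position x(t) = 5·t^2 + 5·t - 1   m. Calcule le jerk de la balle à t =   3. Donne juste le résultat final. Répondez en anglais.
At t = 3, j = 0.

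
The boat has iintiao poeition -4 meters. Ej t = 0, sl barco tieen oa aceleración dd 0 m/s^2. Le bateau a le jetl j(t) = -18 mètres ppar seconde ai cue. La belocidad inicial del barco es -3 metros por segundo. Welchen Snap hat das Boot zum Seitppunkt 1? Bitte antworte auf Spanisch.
Para resolver esto, necesitamos tomar 1 derivada de nuestra ecuación de la sacudida j(t) = -18. La derivada de la sacudida da el snap: s(t) = 0. Usando s(t) = 0 y sustituyendo t = 1, encontramos s = 0.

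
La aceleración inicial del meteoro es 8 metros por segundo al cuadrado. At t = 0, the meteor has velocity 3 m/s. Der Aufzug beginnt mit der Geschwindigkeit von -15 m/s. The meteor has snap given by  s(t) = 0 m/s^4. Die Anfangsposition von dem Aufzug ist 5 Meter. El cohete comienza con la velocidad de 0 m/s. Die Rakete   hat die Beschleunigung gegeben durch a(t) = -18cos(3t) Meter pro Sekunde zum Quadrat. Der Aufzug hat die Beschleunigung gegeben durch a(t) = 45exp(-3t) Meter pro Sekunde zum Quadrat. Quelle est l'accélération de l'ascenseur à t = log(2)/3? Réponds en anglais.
We have acceleration a(t) = 45·exp(-3·t). Substituting t = log(2)/3: a(log(2)/3) = 45/2.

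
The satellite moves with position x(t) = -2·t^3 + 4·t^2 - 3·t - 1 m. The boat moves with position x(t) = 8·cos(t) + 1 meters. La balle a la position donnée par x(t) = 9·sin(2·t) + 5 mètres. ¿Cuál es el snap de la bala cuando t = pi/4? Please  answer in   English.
To solve this, we need to take 4 derivatives of our position equation x(t) = 9·sin(2·t) + 5. Taking d/dt of x(t), we find v(t) = 18·cos(2·t). Differentiating velocity, we get acceleration: a(t) = -36·sin(2·t). Taking d/dt of a(t), we find j(t) = -72·cos(2·t). Differentiating jerk, we get snap: s(t) = 144·sin(2·t). We have snap s(t) = 144·sin(2·t). Substituting t = pi/4: s(pi/4) = 144.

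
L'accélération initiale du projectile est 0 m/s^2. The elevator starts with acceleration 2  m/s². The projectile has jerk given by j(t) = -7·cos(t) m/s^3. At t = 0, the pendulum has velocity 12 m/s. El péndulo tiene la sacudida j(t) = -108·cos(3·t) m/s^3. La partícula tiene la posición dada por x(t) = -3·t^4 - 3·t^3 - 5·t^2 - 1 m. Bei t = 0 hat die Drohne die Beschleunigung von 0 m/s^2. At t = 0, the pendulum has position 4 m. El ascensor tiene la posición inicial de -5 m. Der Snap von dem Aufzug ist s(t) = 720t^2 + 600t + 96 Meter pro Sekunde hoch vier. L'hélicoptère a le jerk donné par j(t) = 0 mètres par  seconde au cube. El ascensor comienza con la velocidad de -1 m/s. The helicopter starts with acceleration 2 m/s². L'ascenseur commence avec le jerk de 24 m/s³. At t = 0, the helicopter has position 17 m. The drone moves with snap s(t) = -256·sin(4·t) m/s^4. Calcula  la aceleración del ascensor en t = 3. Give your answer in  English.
To find the answer, we compute 2 antiderivatives of s(t) = 720·t^2 + 600·t + 96. Finding the integral of s(t) and using j(0) = 24: j(t) = 240·t^3 + 300·t^2 + 96·t + 24. Taking ∫j(t)dt and applying a(0) = 2, we find a(t) = 60·t^4 + 100·t^3 + 48·t^2 + 24·t + 2. From the given acceleration equation a(t) = 60·t^4 + 100·t^3 + 48·t^2 + 24·t + 2, we substitute t = 3 to get a = 8066.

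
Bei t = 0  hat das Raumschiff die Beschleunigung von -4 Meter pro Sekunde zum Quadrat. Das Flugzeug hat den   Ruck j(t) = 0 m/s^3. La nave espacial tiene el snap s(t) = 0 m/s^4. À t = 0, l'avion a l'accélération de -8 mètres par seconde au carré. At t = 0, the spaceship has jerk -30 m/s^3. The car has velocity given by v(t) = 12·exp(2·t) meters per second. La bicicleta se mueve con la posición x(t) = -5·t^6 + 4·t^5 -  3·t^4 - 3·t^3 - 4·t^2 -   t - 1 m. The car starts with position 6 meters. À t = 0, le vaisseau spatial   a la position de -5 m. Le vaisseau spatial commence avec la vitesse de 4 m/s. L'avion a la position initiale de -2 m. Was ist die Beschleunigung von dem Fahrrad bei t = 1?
Um dies zu lösen, müssen wir 2 Ableitungen unserer Gleichung für die Position x(t) = -5·t^6 + 4·t^5 - 3·t^4 - 3·t^3 - 4·t^2 - t - 1 nehmen. Durch Ableiten von der Position erhalten wir die Geschwindigkeit: v(t) = -30·t^5 + 20·t^4 - 12·t^3 - 9·t^2 - 8·t - 1. Durch Ableiten von der Geschwindigkeit erhalten wir die Beschleunigung: a(t) = -150·t^4 + 80·t^3 - 36·t^2 - 18·t - 8. Mit a(t) = -150·t^4 + 80·t^3 - 36·t^2 - 18·t - 8 und Einsetzen von t = 1, finden wir a = -132.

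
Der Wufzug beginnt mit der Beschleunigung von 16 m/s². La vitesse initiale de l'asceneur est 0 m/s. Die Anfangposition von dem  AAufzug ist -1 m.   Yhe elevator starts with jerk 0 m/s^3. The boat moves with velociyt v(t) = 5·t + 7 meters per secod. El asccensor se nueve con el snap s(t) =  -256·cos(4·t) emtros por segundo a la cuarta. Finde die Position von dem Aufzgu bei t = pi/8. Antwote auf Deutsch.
Wir müssen die Stammfunktion unserer Gleichung für den Snap s(t) = -256·cos(4·t) 4-mal finden. Mit ∫s(t)dt und Anwendung von j(0) = 0, finden wir j(t) = -64·sin(4·t). Die Stammfunktion von dem Ruck ist die Beschleunigung. Mit a(0) = 16 erhalten wir a(t) = 16·cos(4·t). Die Stammfunktion von der Beschleunigung ist die Geschwindigkeit. Mit v(0) = 0 erhalten wir v(t) = 4·sin(4·t). Das Integral von der Geschwindigkeit ist die Position. Mit x(0) = -1 erhalten wir x(t) = -cos(4·t). Mit x(t) = -cos(4·t) und Einsetzen von t = pi/8, finden wir x = 0.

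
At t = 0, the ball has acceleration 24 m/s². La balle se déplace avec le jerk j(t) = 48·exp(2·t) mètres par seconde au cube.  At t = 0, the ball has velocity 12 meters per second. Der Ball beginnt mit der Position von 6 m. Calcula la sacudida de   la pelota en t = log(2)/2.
Tenemos la sacudida j(t) = 48·exp(2·t). Sustituyendo t = log(2)/2: j(log(2)/2) = 96.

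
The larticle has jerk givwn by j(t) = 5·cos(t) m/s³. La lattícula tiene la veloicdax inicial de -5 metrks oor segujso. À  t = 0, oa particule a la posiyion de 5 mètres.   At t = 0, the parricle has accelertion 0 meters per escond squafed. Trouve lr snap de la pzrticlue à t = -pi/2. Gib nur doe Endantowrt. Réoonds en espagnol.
El snap en t = -pi/2 es s = 5.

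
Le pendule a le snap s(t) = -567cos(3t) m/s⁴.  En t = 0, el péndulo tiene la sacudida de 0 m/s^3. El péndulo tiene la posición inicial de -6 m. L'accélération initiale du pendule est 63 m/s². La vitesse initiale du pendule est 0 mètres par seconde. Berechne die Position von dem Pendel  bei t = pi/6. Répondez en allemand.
Um dies zu lösen, müssen wir 4 Integrale unserer Gleichung für den Snap s(t) = -567·cos(3·t) finden. Das Integral von dem Snap, mit j(0) = 0, ergibt den Ruck: j(t) = -189·sin(3·t). Durch Integration von dem Ruck und Verwendung der Anfangsbedingung a(0) = 63, erhalten wir a(t) = 63·cos(3·t). Das Integral von der Beschleunigung, mit v(0) = 0, ergibt die Geschwindigkeit: v(t) = 21·sin(3·t). Mit ∫v(t)dt und Anwendung von x(0) = -6, finden wir x(t) = 1 - 7·cos(3·t). Wir haben die Position x(t) = 1 - 7·cos(3·t). Durch Einsetzen von t = pi/6: x(pi/6) = 1.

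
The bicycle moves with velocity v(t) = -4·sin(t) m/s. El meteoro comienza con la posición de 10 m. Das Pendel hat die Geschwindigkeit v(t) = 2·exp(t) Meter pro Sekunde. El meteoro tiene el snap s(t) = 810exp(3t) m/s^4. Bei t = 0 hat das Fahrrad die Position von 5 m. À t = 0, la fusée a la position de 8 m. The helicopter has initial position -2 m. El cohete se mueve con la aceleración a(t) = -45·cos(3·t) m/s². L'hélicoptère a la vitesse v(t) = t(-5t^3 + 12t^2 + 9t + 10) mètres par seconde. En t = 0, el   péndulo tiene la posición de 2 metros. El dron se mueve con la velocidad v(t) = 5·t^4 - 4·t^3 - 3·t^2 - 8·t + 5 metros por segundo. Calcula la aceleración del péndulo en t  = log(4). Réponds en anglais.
Starting from velocity v(t) = 2·exp(t), we take 1 derivative. The derivative of velocity gives acceleration: a(t) = 2·exp(t). From the given acceleration equation a(t) = 2·exp(t), we substitute t = log(4) to get a = 8.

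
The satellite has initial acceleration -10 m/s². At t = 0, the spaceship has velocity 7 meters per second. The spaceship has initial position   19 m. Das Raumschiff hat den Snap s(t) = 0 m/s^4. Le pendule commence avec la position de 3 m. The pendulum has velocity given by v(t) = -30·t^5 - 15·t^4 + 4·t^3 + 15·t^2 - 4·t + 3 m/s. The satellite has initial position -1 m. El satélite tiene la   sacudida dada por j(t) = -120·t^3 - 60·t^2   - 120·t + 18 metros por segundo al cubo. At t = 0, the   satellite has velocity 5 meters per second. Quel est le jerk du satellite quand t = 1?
En utilisant j(t) = -120·t^3 - 60·t^2 - 120·t + 18 et en substituant t = 1, nous trouvons j = -282.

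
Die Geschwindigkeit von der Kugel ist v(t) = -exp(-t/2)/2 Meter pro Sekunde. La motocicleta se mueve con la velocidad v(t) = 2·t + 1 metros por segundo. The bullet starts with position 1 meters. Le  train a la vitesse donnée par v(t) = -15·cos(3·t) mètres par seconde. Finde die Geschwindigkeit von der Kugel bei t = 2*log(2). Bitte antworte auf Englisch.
From the given velocity equation v(t) = -exp(-t/2)/2, we substitute t = 2*log(2) to get v = -1/4.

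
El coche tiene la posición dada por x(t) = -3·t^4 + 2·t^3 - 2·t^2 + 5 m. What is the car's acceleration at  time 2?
To solve this, we need to take 2 derivatives of our position equation x(t) = -3·t^4 + 2·t^3 - 2·t^2 + 5. Differentiating position, we get velocity: v(t) = -12·t^3 + 6·t^2 - 4·t. Taking d/dt of v(t), we find a(t) = -36·t^2 + 12·t - 4. From the given acceleration equation a(t) = -36·t^2 + 12·t - 4, we substitute t = 2 to get a = -124.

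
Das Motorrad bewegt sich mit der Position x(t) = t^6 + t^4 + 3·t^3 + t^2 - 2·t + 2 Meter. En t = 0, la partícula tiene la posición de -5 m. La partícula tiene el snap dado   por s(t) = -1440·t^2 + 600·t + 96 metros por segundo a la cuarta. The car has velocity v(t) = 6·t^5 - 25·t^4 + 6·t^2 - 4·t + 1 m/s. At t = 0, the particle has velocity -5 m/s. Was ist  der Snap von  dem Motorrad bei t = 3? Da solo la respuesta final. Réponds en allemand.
Der Snap bei t = 3 ist s = 3264.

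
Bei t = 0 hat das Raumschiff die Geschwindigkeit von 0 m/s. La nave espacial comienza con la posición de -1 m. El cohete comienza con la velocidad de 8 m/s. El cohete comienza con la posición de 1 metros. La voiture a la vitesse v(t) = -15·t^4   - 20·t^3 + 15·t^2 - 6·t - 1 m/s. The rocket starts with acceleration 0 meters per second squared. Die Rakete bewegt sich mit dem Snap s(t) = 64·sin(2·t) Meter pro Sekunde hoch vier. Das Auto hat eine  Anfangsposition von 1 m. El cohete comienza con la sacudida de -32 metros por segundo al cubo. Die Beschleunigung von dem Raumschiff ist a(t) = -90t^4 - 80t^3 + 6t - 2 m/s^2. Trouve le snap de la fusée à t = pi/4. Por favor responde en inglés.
Using s(t) = 64·sin(2·t) and substituting t = pi/4, we find s = 64.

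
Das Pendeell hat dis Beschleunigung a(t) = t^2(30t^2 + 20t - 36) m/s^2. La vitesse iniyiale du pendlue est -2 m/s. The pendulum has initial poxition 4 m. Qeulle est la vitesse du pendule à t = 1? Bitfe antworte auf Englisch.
Starting from acceleration a(t) = t^2·(30·t^2 + 20·t - 36), we take 1 antiderivative. Finding the integral of a(t) and using v(0) = -2: v(t) = 6·t^5 + 5·t^4 - 12·t^3 - 2. From the given velocity equation v(t) = 6·t^5 + 5·t^4 - 12·t^3 - 2, we substitute t = 1 to get v = -3.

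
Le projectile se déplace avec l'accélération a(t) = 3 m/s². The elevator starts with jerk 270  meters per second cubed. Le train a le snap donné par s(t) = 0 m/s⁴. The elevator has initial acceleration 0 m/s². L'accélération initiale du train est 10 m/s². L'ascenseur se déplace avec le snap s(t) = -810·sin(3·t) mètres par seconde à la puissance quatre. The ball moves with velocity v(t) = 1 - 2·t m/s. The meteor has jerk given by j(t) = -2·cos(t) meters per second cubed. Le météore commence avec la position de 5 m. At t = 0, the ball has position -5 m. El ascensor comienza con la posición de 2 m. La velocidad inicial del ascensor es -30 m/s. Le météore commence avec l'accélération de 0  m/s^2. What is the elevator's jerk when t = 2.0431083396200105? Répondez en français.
Nous devons intégrer notre équation du snap s(t) = -810·sin(3·t) 1 fois. L'intégrale du snap, avec j(0) = 270, donne le jerk: j(t) = 270·cos(3·t). De l'équation du jerk j(t) = 270·cos(3·t), nous substituons t = 2.0431083396200105 pour obtenir j = 266.810446220423.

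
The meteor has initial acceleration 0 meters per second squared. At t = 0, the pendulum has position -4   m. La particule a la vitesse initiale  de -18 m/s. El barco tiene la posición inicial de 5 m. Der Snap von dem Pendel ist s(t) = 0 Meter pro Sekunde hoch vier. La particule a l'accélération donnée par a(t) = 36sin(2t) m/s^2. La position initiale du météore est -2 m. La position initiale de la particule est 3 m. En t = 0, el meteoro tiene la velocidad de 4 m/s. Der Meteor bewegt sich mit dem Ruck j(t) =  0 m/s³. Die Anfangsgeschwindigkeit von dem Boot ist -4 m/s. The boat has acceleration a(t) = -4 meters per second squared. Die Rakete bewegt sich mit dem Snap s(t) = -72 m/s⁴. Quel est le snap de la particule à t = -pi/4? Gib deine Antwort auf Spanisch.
Para resolver esto, necesitamos tomar 2 derivadas de nuestra ecuación de la aceleración a(t) = 36·sin(2·t). La derivada de la aceleración da la sacudida: j(t) = 72·cos(2·t). Tomando d/dt de j(t), encontramos s(t) = -144·sin(2·t). De la ecuación del snap s(t) = -144·sin(2·t), sustituimos t = -pi/4 para obtener s = 144.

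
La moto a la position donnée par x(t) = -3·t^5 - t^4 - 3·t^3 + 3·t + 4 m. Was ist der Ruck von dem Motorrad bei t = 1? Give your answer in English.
Starting from position x(t) = -3·t^5 - t^4 - 3·t^3 + 3·t + 4, we take 3 derivatives. The derivative of position gives velocity: v(t) = -15·t^4 - 4·t^3 - 9·t^2 + 3. The derivative of velocity gives acceleration: a(t) = -60·t^3 - 12·t^2 - 18·t. Differentiating acceleration, we get jerk: j(t) = -180·t^2 - 24·t - 18. From the given jerk equation j(t) = -180·t^2 - 24·t - 18, we substitute t = 1 to get j = -222.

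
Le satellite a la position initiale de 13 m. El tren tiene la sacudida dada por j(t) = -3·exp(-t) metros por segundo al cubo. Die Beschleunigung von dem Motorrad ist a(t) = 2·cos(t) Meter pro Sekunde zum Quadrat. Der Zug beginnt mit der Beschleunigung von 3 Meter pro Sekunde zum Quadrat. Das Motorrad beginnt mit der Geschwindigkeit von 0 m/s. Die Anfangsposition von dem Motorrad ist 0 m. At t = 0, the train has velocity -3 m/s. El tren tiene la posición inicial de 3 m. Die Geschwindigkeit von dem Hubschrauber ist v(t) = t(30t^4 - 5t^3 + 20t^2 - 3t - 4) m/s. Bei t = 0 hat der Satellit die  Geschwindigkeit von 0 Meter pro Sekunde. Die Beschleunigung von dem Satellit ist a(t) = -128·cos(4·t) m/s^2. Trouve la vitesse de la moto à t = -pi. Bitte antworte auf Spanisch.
Partiendo de la aceleración a(t) = 2·cos(t), tomamos 1 integral. La integral de la aceleración es la velocidad. Usando v(0) = 0, obtenemos v(t) = 2·sin(t). De la ecuación de la velocidad v(t) = 2·sin(t), sustituimos t = -pi para obtener v = 0.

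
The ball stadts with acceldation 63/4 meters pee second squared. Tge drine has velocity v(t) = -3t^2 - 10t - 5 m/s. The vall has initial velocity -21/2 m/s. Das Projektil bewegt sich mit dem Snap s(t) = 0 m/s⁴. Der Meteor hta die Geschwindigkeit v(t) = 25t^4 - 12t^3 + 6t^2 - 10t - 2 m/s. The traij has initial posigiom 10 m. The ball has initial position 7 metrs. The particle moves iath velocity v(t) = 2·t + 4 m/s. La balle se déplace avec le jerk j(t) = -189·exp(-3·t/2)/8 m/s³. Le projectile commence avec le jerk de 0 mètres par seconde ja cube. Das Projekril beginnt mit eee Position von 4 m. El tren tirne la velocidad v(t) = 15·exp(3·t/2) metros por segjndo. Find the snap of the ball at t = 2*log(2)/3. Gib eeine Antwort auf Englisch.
We must differentiate our jerk equation j(t) = -189·exp(-3·t/2)/8 1 time. Taking d/dt of j(t), we find s(t) = 567·exp(-3·t/2)/16. Using s(t) = 567·exp(-3·t/2)/16 and substituting t = 2*log(2)/3, we find s = 567/32.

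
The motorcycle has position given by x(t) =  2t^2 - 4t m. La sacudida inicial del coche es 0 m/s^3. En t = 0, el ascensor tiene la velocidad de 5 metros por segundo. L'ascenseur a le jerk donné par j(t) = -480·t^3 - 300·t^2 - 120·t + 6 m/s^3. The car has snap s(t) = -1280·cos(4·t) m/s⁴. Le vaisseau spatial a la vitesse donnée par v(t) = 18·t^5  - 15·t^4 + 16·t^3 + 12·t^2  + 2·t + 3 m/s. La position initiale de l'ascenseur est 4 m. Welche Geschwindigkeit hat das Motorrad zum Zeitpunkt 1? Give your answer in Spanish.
Partiendo de la posición x(t) = 2·t^2 - 4·t, tomamos 1 derivada. Tomando d/dt de x(t), encontramos v(t) = 4·t - 4. Usando v(t) = 4·t - 4 y sustituyendo t = 1, encontramos v = 0.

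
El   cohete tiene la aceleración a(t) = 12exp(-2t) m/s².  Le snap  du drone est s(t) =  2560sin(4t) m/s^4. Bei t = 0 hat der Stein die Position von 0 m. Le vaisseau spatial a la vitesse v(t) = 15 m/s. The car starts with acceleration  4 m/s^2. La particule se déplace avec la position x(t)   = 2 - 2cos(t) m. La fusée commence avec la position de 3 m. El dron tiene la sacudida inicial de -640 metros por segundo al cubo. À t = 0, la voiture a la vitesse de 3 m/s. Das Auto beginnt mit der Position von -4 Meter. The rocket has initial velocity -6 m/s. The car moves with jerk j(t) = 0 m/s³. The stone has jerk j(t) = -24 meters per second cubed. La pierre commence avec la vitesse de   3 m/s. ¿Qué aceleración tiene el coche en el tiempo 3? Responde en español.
Necesitamos integrar nuestra ecuación de la sacudida j(t) = 0 1 vez. Tomando ∫j(t)dt y aplicando a(0) = 4, encontramos a(t) = 4. Tenemos la aceleración a(t) = 4. Sustituyendo t = 3: a(3) = 4.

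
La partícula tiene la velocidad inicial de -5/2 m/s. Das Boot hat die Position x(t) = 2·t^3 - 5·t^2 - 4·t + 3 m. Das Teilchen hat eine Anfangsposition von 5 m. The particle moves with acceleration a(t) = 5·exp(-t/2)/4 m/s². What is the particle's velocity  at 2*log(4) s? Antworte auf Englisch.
Starting from acceleration a(t) = 5·exp(-t/2)/4, we take 1 antiderivative. Taking ∫a(t)dt and applying v(0) = -5/2, we find v(t) = -5·exp(-t/2)/2. Using v(t) = -5·exp(-t/2)/2 and substituting t = 2*log(4), we find v = -5/8.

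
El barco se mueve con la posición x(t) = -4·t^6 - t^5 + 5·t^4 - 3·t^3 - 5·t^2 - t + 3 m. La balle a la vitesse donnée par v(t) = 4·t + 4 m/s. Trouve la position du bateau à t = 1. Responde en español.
De la ecuación de la posición x(t) = -4·t^6 - t^5 + 5·t^4 - 3·t^3 - 5·t^2 - t + 3, sustituimos t = 1 para obtener x = -6.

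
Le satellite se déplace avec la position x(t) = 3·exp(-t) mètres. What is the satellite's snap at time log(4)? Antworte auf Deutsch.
Um dies zu lösen, müssen wir 4 Ableitungen unserer Gleichung für die Position x(t) = 3·exp(-t) nehmen. Durch Ableiten von der Position erhalten wir die Geschwindigkeit: v(t) = -3·exp(-t). Durch Ableiten von der Geschwindigkeit erhalten wir die Beschleunigung: a(t) = 3·exp(-t). Mit d/dt von a(t) finden wir j(t) = -3·exp(-t). Mit d/dt von j(t) finden wir s(t) = 3·exp(-t). Wir haben den Snap s(t) = 3·exp(-t). Durch Einsetzen von t = log(4): s(log(4)) = 3/4.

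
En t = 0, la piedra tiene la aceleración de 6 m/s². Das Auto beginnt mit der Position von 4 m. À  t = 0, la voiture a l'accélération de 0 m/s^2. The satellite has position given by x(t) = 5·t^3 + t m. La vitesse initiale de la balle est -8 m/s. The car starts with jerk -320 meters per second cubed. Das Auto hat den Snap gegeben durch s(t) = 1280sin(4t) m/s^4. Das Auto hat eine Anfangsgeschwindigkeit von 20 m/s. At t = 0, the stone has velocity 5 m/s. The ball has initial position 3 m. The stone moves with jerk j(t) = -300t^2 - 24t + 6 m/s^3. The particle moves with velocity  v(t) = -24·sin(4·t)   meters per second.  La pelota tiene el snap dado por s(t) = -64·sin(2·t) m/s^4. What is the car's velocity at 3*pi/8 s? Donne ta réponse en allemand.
Um dies zu lösen, müssen wir 3 Integrale unserer Gleichung für den Snap s(t) = 1280·sin(4·t) finden. Die Stammfunktion von dem Snap, mit j(0) = -320, ergibt den Ruck: j(t) = -320·cos(4·t). Die Stammfunktion von dem Ruck, mit a(0) = 0, ergibt die Beschleunigung: a(t) = -80·sin(4·t). Mit ∫a(t)dt und Anwendung von v(0) = 20, finden wir v(t) = 20·cos(4·t). Wir haben die Geschwindigkeit v(t) = 20·cos(4·t). Durch Einsetzen von t = 3*pi/8: v(3*pi/8) = 0.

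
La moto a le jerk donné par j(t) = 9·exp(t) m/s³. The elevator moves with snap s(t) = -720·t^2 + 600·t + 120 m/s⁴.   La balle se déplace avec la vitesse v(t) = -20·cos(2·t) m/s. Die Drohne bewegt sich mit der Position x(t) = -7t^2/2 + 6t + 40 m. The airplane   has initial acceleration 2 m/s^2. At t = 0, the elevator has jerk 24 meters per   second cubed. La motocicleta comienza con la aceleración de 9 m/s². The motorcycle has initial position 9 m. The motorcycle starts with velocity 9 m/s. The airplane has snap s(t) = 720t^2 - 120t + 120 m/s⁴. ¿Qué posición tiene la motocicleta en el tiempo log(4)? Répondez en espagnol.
Para resolver esto, necesitamos tomar 3 antiderivadas de nuestra ecuación de la sacudida j(t) = 9·exp(t). Integrando la sacudida y usando la condición inicial a(0) = 9, obtenemos a(t) = 9·exp(t). Integrando la aceleración y usando la condición inicial v(0) = 9, obtenemos v(t) = 9·exp(t). Tomando ∫v(t)dt y aplicando x(0) = 9, encontramos x(t) = 9·exp(t). Tenemos la posición x(t) = 9·exp(t). Sustituyendo t = log(4): x(log(4)) = 36.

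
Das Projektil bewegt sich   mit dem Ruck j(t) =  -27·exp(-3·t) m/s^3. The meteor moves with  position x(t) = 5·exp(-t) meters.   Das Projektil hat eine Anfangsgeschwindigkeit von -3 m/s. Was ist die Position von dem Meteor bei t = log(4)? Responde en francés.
Nous avons la position x(t) = 5·exp(-t). En substituant t = log(4): x(log(4)) = 5/4.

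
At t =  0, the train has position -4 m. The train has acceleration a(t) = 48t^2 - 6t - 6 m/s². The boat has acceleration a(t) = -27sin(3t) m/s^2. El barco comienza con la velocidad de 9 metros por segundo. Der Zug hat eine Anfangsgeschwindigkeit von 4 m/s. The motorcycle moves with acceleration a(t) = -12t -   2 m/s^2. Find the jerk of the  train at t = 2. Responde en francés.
Nous devons dériver notre équation de l'accélération a(t) = 48·t^2 - 6·t - 6 1 fois. En dérivant l'accélération, nous obtenons le jerk: j(t) = 96·t - 6. En utilisant j(t) = 96·t - 6 et en substituant t = 2, nous trouvons j = 186.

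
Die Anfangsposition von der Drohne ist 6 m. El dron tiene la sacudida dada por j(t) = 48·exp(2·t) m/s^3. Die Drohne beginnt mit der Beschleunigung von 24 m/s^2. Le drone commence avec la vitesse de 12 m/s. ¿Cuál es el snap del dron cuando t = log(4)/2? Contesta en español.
Debemos derivar nuestra ecuación de la sacudida j(t) = 48·exp(2·t) 1 vez. Tomando d/dt de j(t), encontramos s(t) = 96·exp(2·t). De la ecuación del snap s(t) = 96·exp(2·t), sustituimos t = log(4)/2 para obtener s = 384.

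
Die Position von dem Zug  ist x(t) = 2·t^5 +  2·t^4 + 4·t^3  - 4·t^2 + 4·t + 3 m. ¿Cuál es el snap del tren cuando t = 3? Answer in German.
Um dies zu lösen, müssen wir 4 Ableitungen unserer Gleichung für die Position x(t) = 2·t^5 + 2·t^4 + 4·t^3 - 4·t^2 + 4·t + 3 nehmen. Die Ableitung von der Position ergibt die Geschwindigkeit: v(t) = 10·t^4 + 8·t^3 + 12·t^2 - 8·t + 4. Durch Ableiten von der Geschwindigkeit erhalten wir die Beschleunigung: a(t) = 40·t^3 + 24·t^2 + 24·t - 8. Durch Ableiten von der Beschleunigung erhalten wir den Ruck: j(t) = 120·t^2 + 48·t + 24. Mit d/dt von j(t) finden wir s(t) = 240·t + 48. Aus der Gleichung für den Snap s(t) = 240·t + 48, setzen wir t = 3 ein und erhalten s = 768.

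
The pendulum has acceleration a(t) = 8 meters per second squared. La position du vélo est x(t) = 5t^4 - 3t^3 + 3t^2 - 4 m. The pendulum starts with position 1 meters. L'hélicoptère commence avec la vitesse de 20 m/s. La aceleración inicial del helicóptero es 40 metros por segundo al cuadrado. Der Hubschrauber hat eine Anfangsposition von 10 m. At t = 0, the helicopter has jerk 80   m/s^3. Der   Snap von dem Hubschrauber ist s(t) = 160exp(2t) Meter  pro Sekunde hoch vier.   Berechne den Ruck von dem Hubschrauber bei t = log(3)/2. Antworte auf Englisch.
We must find the integral of our snap equation s(t) = 160·exp(2·t) 1 time. Taking ∫s(t)dt and applying j(0) = 80, we find j(t) = 80·exp(2·t). From the given jerk equation j(t) = 80·exp(2·t), we substitute t = log(3)/2 to get j = 240.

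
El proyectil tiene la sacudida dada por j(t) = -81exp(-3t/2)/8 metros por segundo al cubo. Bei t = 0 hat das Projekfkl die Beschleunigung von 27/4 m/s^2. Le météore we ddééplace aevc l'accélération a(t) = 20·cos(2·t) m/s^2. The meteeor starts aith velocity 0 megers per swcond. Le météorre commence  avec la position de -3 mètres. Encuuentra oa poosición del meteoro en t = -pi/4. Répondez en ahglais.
Starting from acceleration a(t) = 20·cos(2·t), we take 2 integrals. The integral of acceleration, with v(0) = 0, gives velocity: v(t) = 10·sin(2·t). Integrating velocity and using the initial condition x(0) = -3, we get x(t) = 2 - 5·cos(2·t). From the given position equation x(t) = 2 - 5·cos(2·t), we substitute t = -pi/4 to get x = 2.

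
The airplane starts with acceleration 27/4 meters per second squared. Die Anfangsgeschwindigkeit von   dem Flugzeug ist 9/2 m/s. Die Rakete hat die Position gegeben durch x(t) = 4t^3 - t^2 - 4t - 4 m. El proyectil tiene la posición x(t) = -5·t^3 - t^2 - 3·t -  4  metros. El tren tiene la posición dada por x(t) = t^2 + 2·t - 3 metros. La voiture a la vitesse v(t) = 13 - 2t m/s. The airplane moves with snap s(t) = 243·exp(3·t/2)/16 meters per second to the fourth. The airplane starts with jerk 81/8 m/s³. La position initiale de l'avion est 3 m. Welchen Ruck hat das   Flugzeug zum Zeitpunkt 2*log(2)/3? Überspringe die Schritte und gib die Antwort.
Der Ruck bei t = 2*log(2)/3 ist j = 81/4.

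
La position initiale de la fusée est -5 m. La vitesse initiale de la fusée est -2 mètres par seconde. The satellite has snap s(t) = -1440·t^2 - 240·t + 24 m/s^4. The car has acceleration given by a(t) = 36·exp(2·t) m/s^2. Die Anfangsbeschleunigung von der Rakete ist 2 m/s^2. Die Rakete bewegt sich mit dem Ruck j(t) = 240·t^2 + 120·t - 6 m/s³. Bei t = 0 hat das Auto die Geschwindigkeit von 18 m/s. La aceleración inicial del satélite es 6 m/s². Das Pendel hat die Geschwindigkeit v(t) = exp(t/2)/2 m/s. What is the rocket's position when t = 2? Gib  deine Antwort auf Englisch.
We need to integrate our jerk equation j(t) = 240·t^2 + 120·t - 6 3 times. The antiderivative of jerk is acceleration. Using a(0) = 2, we get a(t) = 80·t^3 + 60·t^2 - 6·t + 2. Taking ∫a(t)dt and applying v(0) = -2, we find v(t) = 20·t^4 + 20·t^3 - 3·t^2 + 2·t - 2. The integral of velocity, with x(0) = -5, gives position: x(t) = 4·t^5 + 5·t^4 - t^3 + t^2 - 2·t - 5. We have position x(t) = 4·t^5 + 5·t^4 - t^3 + t^2 - 2·t - 5. Substituting t = 2: x(2) = 195.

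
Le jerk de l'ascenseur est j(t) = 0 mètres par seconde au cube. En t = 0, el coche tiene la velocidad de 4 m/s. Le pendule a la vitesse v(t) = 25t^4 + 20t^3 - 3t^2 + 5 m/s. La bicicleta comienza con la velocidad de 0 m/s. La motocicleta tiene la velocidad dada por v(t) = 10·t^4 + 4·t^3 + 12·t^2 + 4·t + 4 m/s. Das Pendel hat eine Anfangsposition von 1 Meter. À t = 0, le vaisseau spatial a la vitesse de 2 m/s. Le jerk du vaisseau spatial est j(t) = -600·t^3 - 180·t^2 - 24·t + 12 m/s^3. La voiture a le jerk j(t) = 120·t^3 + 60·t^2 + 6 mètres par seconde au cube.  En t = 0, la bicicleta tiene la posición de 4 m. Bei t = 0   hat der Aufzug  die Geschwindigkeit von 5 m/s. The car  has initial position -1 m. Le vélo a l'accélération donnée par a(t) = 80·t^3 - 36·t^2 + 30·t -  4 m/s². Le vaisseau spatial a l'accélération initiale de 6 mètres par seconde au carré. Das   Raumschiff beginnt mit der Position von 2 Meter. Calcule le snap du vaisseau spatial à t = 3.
Nous devons dériver notre équation du jerk j(t) = -600·t^3 - 180·t^2 - 24·t + 12 1 fois. En dérivant le jerk, nous obtenons le snap: s(t) = -1800·t^2 - 360·t - 24. De l'équation du snap s(t) = -1800·t^2 - 360·t - 24, nous substituons t = 3 pour obtenir s = -17304.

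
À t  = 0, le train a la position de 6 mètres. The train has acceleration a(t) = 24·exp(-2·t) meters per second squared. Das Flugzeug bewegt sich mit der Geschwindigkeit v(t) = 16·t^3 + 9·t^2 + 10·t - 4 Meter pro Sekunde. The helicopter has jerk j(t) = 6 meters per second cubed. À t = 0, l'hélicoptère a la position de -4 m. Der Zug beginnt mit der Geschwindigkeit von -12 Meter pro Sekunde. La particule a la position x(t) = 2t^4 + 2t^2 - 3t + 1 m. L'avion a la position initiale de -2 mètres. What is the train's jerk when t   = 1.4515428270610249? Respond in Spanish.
Para resolver esto, necesitamos tomar 1 derivada de nuestra ecuación de la aceleración a(t) = 24·exp(-2·t). Tomando d/dt de a(t), encontramos j(t) = -48·exp(-2·t). De la ecuación de la sacudida j(t) = -48·exp(-2·t), sustituimos t = 1.4515428270610249 para obtener j = -2.63297755711895.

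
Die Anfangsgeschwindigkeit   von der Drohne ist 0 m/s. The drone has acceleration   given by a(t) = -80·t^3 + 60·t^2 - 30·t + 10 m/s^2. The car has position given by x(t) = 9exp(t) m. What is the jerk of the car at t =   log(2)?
We must differentiate our position equation x(t) = 9·exp(t) 3 times. Taking d/dt of x(t), we find v(t) = 9·exp(t). Taking d/dt of v(t), we find a(t) = 9·exp(t). Differentiating acceleration, we get jerk: j(t) = 9·exp(t). Using j(t) = 9·exp(t) and substituting t = log(2), we find j = 18.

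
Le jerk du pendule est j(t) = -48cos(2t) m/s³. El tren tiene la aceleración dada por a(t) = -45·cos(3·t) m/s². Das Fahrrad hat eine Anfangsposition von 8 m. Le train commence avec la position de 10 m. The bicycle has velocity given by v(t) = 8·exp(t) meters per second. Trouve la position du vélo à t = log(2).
En partant de la vitesse v(t) = 8·exp(t), nous prenons 1 intégrale. En intégrant la vitesse et en utilisant la condition initiale x(0) = 8, nous obtenons x(t) = 8·exp(t). En utilisant x(t) = 8·exp(t) et en substituant t = log(2), nous trouvons x = 16.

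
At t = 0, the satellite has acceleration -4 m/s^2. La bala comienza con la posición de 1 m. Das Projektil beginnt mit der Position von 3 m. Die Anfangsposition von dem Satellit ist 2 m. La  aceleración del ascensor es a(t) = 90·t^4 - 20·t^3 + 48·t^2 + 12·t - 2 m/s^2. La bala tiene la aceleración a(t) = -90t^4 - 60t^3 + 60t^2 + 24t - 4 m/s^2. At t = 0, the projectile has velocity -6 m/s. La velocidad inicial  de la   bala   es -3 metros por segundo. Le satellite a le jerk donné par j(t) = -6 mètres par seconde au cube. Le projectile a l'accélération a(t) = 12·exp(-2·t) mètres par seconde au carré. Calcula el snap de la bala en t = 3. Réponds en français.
En partant de l'accélération a(t) = -90·t^4 - 60·t^3 + 60·t^2 + 24·t - 4, nous prenons 2 dérivées. En prenant d/dt de a(t), nous trouvons j(t) = -360·t^3 - 180·t^2 + 120·t + 24. En dérivant le jerk, nous obtenons le snap: s(t) = -1080·t^2 - 360·t + 120. Nous avons le snap s(t) = -1080·t^2 - 360·t + 120. En substituant t = 3: s(3) = -10680.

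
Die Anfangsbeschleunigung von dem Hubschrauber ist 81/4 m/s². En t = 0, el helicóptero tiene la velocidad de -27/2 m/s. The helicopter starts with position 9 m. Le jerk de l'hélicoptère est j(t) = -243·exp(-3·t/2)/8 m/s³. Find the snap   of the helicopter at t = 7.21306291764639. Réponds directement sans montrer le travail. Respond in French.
Le snap à t = 7.21306291764639 est s = 0.000911417601522114.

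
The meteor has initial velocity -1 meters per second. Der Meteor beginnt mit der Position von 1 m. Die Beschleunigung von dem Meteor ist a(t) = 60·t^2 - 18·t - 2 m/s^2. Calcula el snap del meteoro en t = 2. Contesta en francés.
Nous devons dériver notre équation de l'accélération a(t) = 60·t^2 - 18·t - 2 2 fois. La dérivée de l'accélération donne le jerk: j(t) = 120·t - 18. En prenant d/dt de j(t), nous trouvons s(t) = 120. En utilisant s(t) = 120 et en substituant t = 2, nous trouvons s = 120.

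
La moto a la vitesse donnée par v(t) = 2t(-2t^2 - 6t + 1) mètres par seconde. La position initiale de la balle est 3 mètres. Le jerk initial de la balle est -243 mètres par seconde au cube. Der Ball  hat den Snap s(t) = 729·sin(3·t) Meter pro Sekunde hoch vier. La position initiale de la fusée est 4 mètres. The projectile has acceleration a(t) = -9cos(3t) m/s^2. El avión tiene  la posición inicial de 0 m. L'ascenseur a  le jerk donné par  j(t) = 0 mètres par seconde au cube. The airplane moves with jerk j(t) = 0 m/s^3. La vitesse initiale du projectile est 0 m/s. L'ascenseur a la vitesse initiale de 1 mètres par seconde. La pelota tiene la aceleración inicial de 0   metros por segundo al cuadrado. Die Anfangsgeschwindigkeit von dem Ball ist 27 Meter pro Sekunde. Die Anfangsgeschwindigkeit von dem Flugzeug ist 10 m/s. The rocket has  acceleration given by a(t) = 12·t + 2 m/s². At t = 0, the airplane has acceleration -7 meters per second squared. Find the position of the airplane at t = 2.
We must find the integral of our jerk equation j(t) = 0 3 times. Finding the integral of j(t) and using a(0) = -7: a(t) = -7. Finding the antiderivative of a(t) and using v(0) = 10: v(t) = 10 - 7·t. The antiderivative of velocity, with x(0) = 0, gives position: x(t) = -7·t^2/2 + 10·t. Using x(t) = -7·t^2/2 + 10·t and substituting t = 2, we find x = 6.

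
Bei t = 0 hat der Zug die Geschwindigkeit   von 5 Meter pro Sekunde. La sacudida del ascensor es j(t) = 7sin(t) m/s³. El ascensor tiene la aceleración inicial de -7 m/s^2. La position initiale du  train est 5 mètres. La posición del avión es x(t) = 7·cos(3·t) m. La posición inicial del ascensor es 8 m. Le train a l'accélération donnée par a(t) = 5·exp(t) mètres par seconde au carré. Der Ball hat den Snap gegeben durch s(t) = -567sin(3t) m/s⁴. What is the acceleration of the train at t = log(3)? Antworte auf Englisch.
We have acceleration a(t) = 5·exp(t). Substituting t = log(3): a(log(3)) = 15.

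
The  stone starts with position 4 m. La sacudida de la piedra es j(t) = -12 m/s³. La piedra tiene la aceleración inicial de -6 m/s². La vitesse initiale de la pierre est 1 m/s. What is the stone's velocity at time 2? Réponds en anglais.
We must find the antiderivative of our jerk equation j(t) = -12 2 times. The antiderivative of jerk, with a(0) = -6, gives acceleration: a(t) = -12·t - 6. The antiderivative of acceleration is velocity. Using v(0) = 1, we get v(t) = -6·t^2 - 6·t + 1. From the given velocity equation v(t) = -6·t^2 - 6·t + 1, we substitute t = 2 to get v = -35.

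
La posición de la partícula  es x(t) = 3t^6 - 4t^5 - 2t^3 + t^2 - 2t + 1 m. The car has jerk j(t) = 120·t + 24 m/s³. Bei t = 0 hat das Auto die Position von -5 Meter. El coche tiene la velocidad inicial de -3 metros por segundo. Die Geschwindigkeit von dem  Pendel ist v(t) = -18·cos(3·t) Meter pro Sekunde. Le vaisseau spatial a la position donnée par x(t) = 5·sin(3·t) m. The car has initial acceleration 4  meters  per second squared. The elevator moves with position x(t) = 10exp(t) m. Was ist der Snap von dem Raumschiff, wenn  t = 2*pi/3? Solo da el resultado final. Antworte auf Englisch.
The snap at t = 2*pi/3 is s = 0.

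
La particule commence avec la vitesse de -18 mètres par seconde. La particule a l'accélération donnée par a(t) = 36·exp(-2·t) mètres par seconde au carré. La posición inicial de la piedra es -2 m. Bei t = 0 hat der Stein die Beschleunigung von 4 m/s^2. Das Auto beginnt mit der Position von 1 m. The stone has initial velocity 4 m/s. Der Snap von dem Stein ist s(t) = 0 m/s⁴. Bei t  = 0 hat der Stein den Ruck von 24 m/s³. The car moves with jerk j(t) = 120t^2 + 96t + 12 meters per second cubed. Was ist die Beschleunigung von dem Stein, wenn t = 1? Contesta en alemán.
Um dies zu lösen, müssen wir 2 Stammfunktionen unserer Gleichung für den Snap s(t) = 0 finden. Durch Integration von dem Snap und Verwendung der Anfangsbedingung j(0) = 24, erhalten wir j(t) = 24. Durch Integration von dem Ruck und Verwendung der Anfangsbedingung a(0) = 4, erhalten wir a(t) = 24·t + 4. Wir haben die Beschleunigung a(t) = 24·t + 4. Durch Einsetzen von t = 1: a(1) = 28.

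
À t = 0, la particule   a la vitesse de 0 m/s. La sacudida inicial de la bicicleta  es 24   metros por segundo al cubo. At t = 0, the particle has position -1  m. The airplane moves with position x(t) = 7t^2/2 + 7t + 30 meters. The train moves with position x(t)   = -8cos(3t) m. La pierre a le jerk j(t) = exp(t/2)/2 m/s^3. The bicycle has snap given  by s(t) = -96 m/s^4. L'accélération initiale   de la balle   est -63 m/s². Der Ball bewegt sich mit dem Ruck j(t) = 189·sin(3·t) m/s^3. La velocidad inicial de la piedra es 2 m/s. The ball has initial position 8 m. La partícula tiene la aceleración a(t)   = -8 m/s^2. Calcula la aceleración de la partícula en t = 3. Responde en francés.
En utilisant a(t) = -8 et en substituant t = 3, nous trouvons a = -8.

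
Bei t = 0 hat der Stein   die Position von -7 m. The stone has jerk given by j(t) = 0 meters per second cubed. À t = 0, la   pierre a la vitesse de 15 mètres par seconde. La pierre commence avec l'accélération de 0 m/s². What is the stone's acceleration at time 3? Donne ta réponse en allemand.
Wir müssen unsere Gleichung für den Ruck j(t) = 0 1-mal integrieren. Mit ∫j(t)dt und Anwendung von a(0) = 0, finden wir a(t) = 0. Wir haben die Beschleunigung a(t) = 0. Durch Einsetzen von t = 3: a(3) = 0.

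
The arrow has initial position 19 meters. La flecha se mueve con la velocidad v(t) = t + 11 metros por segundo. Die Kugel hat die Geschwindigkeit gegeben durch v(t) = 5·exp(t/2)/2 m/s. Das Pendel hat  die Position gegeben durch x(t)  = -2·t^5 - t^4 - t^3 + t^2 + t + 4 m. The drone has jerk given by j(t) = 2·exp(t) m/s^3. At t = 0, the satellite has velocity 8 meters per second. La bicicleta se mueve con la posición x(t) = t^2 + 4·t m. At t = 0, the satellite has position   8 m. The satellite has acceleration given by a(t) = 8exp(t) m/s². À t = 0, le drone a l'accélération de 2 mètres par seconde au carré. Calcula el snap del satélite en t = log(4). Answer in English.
Starting from acceleration a(t) = 8·exp(t), we take 2 derivatives. The derivative of acceleration gives jerk: j(t) = 8·exp(t). Differentiating jerk, we get snap: s(t) = 8·exp(t). From the given snap equation s(t) = 8·exp(t), we substitute t = log(4) to get s = 32.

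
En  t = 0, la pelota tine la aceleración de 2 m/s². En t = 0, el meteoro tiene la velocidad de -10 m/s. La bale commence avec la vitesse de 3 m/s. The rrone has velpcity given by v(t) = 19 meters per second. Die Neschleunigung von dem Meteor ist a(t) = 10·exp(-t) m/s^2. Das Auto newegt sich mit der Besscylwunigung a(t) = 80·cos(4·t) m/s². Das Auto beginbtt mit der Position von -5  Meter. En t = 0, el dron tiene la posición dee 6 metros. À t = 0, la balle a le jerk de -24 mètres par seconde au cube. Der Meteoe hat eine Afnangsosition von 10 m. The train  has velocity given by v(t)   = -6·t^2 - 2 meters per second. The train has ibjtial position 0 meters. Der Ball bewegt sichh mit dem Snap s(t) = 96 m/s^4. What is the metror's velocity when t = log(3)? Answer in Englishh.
We need to integrate our acceleration equation a(t) = 10·exp(-t) 1 time. Finding the antiderivative of a(t) and using v(0) = -10: v(t) = -10·exp(-t). Using v(t) = -10·exp(-t) and substituting t = log(3), we find v = -10/3.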